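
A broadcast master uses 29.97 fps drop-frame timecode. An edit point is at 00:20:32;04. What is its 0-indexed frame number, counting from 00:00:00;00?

36928

Complete 10-minute blocks: 2, each 17982 frames → 35964.
Remaining 0 whole minutes in the current block: 0 frames.
Within the current minute: 32 × 30 + 4 = 964. Total = 35964 + 0 + 964 = 36928.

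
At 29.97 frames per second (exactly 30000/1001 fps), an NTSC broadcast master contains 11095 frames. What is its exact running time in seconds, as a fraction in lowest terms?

2221219/6000 seconds

Running time = 11095 ÷ (30000/1001) = 11095 × 1001/30000 = 2221219/6000 s.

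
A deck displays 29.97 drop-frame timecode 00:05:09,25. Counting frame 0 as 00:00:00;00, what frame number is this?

9285

Complete 10-minute blocks: 0, each 17982 frames → 0.
Remaining 5 whole minutes in the current block: 1800 + 4 × 1798 = 8992 frames.
Within the current minute: 9 × 30 + 25 − 2 = 293 (labels ;00/;01 skipped at this minute). Total = 0 + 8992 + 293 = 9285.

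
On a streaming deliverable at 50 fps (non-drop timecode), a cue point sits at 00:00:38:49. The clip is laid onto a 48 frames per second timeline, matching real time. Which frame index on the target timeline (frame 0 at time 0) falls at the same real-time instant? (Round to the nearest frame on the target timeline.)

frame 1871

Source frame index: (0×3600 + 0×60 + 38) × 50 + 49 = 1949.
Real time: 1949 / (50) = 1949/50 s.
Target frame: (1949/50) × (48) = 46776/25 ≈ 1871.040 → 1871.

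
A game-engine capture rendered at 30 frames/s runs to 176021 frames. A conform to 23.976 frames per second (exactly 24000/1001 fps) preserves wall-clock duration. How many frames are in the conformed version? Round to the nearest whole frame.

140676 frames

Frames at target rate = 176021 × (24000/1001) / (30) = 140816800/1001 ≈ 140676.124.
Nearest whole frame: 140676.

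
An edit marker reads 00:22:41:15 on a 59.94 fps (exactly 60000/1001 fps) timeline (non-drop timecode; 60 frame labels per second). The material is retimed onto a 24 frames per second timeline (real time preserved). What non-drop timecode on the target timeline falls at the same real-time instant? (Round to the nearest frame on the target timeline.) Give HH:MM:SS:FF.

00:22:42:15

Source frame index: (0×3600 + 22×60 + 41) × 60 + 15 = 81675.
Real time: 81675 / (60000/1001) = 1090089/800 s.
Target frame: (1090089/800) × (24) = 3270267/100 ≈ 32702.670 → 32703.
At 24 labels/s: frame 32703 → 00:22:42:15.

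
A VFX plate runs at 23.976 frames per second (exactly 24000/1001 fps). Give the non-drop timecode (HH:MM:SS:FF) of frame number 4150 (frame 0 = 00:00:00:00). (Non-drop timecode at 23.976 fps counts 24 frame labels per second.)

4150 ÷ 24 = 172 full seconds, remainder 22 frames.
172 s = 0 h 2 min 52 s.
Timecode: 00:02:52:22.

00:02:52:22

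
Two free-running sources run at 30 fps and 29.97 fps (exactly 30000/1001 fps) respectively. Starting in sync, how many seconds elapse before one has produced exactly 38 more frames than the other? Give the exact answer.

The gap grows by |30000/1001 − 30| = 30/1001 frames per second.
Time for a 38-frame gap: 38 ÷ (30/1001) = 19019/15 s.

19019/15 seconds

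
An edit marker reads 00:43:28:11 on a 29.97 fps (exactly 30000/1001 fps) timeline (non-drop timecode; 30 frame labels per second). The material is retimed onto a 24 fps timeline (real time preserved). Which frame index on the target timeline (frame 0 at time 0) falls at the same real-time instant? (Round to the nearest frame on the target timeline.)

frame 62663

Source frame index: (0×3600 + 43×60 + 28) × 30 + 11 = 78251.
Real time: 78251 / (30000/1001) = 78329251/30000 s.
Target frame: (78329251/30000) × (24) = 78329251/1250 ≈ 62663.401 → 62663.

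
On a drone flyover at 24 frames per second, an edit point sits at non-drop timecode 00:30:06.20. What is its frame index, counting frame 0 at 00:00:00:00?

Total seconds to the label: (0 × 3600 + 30 × 60 + 6) = 1806.
Frame index = 1806 × 24 + 20 = 43364.

43364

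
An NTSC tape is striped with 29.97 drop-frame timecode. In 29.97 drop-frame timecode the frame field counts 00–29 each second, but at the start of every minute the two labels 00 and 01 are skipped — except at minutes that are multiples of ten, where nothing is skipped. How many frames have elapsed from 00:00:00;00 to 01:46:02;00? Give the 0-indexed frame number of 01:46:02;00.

190668

As if non-drop at 30 labels/s: (1 × 3600 + 46 × 60 + 2) × 30 + 0 = 190860.
Minute boundaries passed: 106; those not divisible by 10: 106 − 10 = 96; dropped labels = 2 × 96 = 192.
Actual frame index = 190860 − 192 = 190668.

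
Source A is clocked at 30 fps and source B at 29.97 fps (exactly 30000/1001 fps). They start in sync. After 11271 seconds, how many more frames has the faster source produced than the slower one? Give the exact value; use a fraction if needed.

26010/77 frames

A emits 30 × 11271 = 338130 frames; B emits 30000/1001 × 11271 = 26010000/77.
Difference = 26010/77 frames (≈ 337.7922); B is behind A.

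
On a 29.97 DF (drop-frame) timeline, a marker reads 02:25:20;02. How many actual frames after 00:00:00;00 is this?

261340

Complete 10-minute blocks: 14, each 17982 frames → 251748.
Remaining 5 whole minutes in the current block: 1800 + 4 × 1798 = 8992 frames.
Within the current minute: 20 × 30 + 2 − 2 = 600 (labels ;00/;01 skipped at this minute). Total = 251748 + 8992 + 600 = 261340.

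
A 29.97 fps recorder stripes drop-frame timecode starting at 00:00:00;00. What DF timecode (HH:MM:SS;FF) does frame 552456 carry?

Ten DF minutes hold 17982 frames, so frame 552456 lies in block 30 (frames 539460–557441) with 12996 frames into that block.
The block's first minute is 1800 frames and the rest 1798 each; 12996 frames reaches minute 7, so 30 × 18 + 7 × 2 = 554 labels have been skipped so far.
Adding those back, label number 552456 + 554 = 553010 at 30 labels/s is 18433 s + 20 f = 5 h 7 min 13 s frame 20, i.e. 05:07:13;20.

05:07:13;20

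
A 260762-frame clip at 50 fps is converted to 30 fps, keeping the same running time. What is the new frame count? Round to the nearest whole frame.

156457 frames

Frames at target rate = 260762 × (30) / (50) = 782286/5 ≈ 156457.200.
Nearest whole frame: 156457.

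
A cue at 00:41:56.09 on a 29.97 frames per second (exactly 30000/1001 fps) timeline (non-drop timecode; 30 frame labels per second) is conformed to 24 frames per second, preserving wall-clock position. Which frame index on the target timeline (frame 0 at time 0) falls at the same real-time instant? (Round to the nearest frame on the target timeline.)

Source frame index: (0×3600 + 41×60 + 56) × 30 + 9 = 75489.
Real time: 75489 / (30000/1001) = 25188163/10000 s.
Target frame: (25188163/10000) × (24) = 75564489/1250 ≈ 60451.591 → 60452.

frame 60452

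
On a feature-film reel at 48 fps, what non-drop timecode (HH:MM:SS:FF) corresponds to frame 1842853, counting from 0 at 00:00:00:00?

1842853 ÷ 48 = 38392 full seconds, remainder 37 frames.
38392 s = 10 h 39 min 52 s.
Timecode: 10:39:52:37.

10:39:52:37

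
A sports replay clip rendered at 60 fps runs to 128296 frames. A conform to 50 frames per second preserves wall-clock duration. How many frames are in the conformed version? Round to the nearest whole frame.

106913 frames

Frames at target rate = 128296 × (50) / (60) = 320740/3 ≈ 106913.333.
Nearest whole frame: 106913.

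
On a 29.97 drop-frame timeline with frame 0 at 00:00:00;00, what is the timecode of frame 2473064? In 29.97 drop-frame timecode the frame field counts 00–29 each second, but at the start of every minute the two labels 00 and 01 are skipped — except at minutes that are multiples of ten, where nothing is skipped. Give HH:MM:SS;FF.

Ten DF minutes hold 17982 frames, so frame 2473064 lies in block 137 (frames 2463534–2481515) with 9530 frames into that block.
The block's first minute is 1800 frames and the rest 1798 each; 9530 frames reaches minute 5, so 137 × 18 + 5 × 2 = 2476 labels have been skipped so far.
Adding those back, label number 2473064 + 2476 = 2475540 at 30 labels/s is 82518 s + 0 f = 22 h 55 min 18 s frame 0, i.e. 22:55:18;00.

22:55:18;00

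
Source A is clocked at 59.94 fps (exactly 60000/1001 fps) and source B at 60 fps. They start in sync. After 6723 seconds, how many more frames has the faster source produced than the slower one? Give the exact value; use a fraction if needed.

A emits 60000/1001 × 6723 = 403380000/1001 frames; B emits 60 × 6723 = 403380.
Difference = 403380/1001 frames (≈ 402.9770); B is ahead of A.

403380/1001 frames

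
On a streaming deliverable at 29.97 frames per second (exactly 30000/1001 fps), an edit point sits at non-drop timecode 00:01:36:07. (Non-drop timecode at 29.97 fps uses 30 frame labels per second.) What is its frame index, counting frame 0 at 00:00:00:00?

frame 2887

Total seconds to the label: (0 × 3600 + 1 × 60 + 36) = 96.
Frame index = 96 × 30 + 7 = 2887.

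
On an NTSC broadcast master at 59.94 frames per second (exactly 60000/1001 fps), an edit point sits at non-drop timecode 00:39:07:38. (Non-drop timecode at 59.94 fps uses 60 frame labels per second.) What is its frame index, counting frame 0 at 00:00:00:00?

frame 140858

Total seconds to the label: (0 × 3600 + 39 × 60 + 7) = 2347.
Frame index = 2347 × 60 + 38 = 140858.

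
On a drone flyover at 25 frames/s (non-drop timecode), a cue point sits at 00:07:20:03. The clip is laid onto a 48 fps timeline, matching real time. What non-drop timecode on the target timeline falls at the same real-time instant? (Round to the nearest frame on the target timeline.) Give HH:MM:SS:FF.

Source frame index: (0×3600 + 7×60 + 20) × 25 + 3 = 11003.
Real time: 11003 / (25) = 11003/25 s.
Target frame: (11003/25) × (48) = 528144/25 ≈ 21125.760 → 21126.
At 48 labels/s: frame 21126 → 00:07:20:06.

00:07:20:06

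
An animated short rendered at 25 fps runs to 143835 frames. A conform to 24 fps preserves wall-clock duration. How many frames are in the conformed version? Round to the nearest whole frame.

Frames at target rate = 143835 × (24) / (25) = 690408/5 ≈ 138081.600.
Nearest whole frame: 138082.

138082 frames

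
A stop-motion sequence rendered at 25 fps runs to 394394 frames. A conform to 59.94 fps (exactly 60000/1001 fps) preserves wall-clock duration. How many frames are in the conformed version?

Target frames = source frames × (target rate / source rate) = 394394 × (60000/1001)/(25) = 394394 × 2400/1001 = 945600.

945600 frames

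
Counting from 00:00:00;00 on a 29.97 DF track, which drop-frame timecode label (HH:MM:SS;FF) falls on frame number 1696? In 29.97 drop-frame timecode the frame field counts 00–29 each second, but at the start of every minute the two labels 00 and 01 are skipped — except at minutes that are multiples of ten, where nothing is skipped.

Each 10-minute DF block holds 10 × 60 × 30 − 9 × 2 = 17982 frames. 1696 ÷ 17982 → 0 full blocks, remainder 1696.
Within the partial block the first minute is 1800 frames and each further minute 1798, so 0 further minute boundaries passed. Total skipped labels = 18 × 0 + 2 × 0 = 0.
Non-drop label index = 1696 + 0 = 1696; at 30 labels/s that is 00:00:56:16, i.e. DF 00:00:56;16.

00:00:56;16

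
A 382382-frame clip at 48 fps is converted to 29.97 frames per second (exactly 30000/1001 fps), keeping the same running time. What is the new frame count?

238750 frames

Target frames = source frames × (target rate / source rate) = 382382 × (30000/1001)/(48) = 382382 × 625/1001 = 238750.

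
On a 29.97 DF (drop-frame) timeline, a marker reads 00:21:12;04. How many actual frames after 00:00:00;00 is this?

38126

Complete 10-minute blocks: 2, each 17982 frames → 35964.
Remaining 1 whole minute in the current block: 1800 + 0 × 1798 = 1800 frames.
Within the current minute: 12 × 30 + 4 − 2 = 362 (labels ;00/;01 skipped at this minute). Total = 35964 + 1800 + 362 = 38126.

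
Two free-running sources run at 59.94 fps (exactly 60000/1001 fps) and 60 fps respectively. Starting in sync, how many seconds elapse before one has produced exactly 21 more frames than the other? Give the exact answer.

The gap grows by |60 − 60000/1001| = 60/1001 frames per second.
Time for a 21-frame gap: 21 ÷ (60/1001) = 350.35 s.

350.35 seconds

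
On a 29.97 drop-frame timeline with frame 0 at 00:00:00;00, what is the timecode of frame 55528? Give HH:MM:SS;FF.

Ten DF minutes hold 17982 frames, so frame 55528 lies in block 3 (frames 53946–71927) with 1582 frames into that block.
The block's first minute is 1800 frames and the rest 1798 each; 1582 frames reaches minute 0, so 3 × 18 + 0 × 2 = 54 labels have been skipped so far.
Adding those back, label number 55528 + 54 = 55582 at 30 labels/s is 1852 s + 22 f = 0 h 30 min 52 s frame 22, i.e. 00:30:52;22.

00:30:52;22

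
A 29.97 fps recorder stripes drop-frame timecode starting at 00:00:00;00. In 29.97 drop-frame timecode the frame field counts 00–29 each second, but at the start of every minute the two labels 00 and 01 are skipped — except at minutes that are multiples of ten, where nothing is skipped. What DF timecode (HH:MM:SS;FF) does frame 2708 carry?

00:01:30;10

Each 10-minute DF block holds 10 × 60 × 30 − 9 × 2 = 17982 frames. 2708 ÷ 17982 → 0 full blocks, remainder 2708.
Within the partial block the first minute is 1800 frames and each further minute 1798, so 1 further minute boundary passed. Total skipped labels = 18 × 0 + 2 × 1 = 2.
Non-drop label index = 2708 + 2 = 2710; at 30 labels/s that is 00:01:30:10, i.e. DF 00:01:30;10.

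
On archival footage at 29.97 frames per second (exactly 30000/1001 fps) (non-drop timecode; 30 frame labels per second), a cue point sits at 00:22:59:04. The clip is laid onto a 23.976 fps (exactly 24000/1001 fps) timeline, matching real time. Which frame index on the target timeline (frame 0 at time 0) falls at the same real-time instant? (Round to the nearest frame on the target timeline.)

frame 33099

Source frame index: (0×3600 + 22×60 + 59) × 30 + 4 = 41374.
Real time: 41374 / (30000/1001) = 20707687/15000 s.
Target frame: (20707687/15000) × (24000/1001) = 165496/5 ≈ 33099.200 → 33099.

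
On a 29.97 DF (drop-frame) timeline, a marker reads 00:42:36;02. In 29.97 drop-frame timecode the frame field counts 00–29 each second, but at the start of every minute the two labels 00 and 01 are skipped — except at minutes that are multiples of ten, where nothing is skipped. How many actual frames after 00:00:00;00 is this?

Complete 10-minute blocks: 4, each 17982 frames → 71928.
Remaining 2 whole minutes in the current block: 1800 + 1 × 1798 = 3598 frames.
Within the current minute: 36 × 30 + 2 − 2 = 1080 (labels ;00/;01 skipped at this minute). Total = 71928 + 3598 + 1080 = 76606.

76606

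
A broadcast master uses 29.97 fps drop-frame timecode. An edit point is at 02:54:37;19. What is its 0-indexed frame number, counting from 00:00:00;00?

314015

As if non-drop at 30 labels/s: (2 × 3600 + 54 × 60 + 37) × 30 + 19 = 314329.
Minute boundaries passed: 174; those not divisible by 10: 174 − 17 = 157; dropped labels = 2 × 157 = 314.
Actual frame index = 314329 − 314 = 314015.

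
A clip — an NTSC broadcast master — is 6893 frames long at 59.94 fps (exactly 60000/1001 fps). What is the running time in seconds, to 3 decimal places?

Running time = 6893 × 1001/60000 = 6899893/60000 s ≈ 114.998 s.

114.998 seconds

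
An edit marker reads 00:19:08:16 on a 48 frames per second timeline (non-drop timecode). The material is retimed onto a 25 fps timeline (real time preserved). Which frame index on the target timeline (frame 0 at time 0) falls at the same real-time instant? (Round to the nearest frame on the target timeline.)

Source frame index: (0×3600 + 19×60 + 8) × 48 + 16 = 55120.
Real time: 55120 / (48) = 3445/3 s.
Target frame: (3445/3) × (25) = 86125/3 ≈ 28708.333 → 28708.

frame 28708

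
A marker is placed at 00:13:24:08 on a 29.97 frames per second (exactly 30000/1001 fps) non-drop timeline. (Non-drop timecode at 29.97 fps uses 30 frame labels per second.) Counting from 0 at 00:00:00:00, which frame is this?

Total seconds to the label: (0 × 3600 + 13 × 60 + 24) = 804.
Frame index = 804 × 30 + 8 = 24128.

frame 24128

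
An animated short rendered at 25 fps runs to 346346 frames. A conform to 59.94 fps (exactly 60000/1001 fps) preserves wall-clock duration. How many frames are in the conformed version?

830400 frames

Target frames = source frames × (target rate / source rate) = 346346 × (60000/1001)/(25) = 346346 × 2400/1001 = 830400.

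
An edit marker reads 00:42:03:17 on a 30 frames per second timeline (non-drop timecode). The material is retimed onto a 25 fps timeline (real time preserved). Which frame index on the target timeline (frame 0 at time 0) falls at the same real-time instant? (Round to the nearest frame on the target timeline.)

Source frame index: (0×3600 + 42×60 + 3) × 30 + 17 = 75707.
Real time: 75707 / (30) = 75707/30 s.
Target frame: (75707/30) × (25) = 378535/6 ≈ 63089.167 → 63089.

frame 63089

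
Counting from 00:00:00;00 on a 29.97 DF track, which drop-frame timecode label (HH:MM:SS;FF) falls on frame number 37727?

Ten DF minutes hold 17982 frames, so frame 37727 lies in block 2 (frames 35964–53945) with 1763 frames into that block.
The block's first minute is 1800 frames and the rest 1798 each; 1763 frames reaches minute 0, so 2 × 18 + 0 × 2 = 36 labels have been skipped so far.
Adding those back, label number 37727 + 36 = 37763 at 30 labels/s is 1258 s + 23 f = 0 h 20 min 58 s frame 23, i.e. 00:20:58;23.

00:20:58;23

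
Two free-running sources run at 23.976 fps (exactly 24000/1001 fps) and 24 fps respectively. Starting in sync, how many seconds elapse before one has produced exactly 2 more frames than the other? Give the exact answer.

1001/12 seconds

The gap grows by |24 − 24000/1001| = 24/1001 frames per second.
Time for a 2-frame gap: 2 ÷ (24/1001) = 1001/12 s.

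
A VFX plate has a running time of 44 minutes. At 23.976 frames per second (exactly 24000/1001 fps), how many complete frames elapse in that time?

63296 frames

44 min = 2640 s.
Frames = 2640 × 24000/1001 = 5760000/91 ≈ 63296.7033.
Complete frames: 63296.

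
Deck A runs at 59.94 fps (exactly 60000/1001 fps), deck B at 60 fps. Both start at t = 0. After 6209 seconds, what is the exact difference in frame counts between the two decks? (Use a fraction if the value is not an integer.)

A emits 60000/1001 × 6209 = 53220000/143 frames; B emits 60 × 6209 = 372540.
Difference = 53220/143 frames (≈ 372.1678); B is ahead of A.

53220/143 frames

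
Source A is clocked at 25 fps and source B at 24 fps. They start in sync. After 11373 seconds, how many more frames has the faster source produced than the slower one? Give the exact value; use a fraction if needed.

11373 frames

A emits 25 × 11373 = 284325 frames; B emits 24 × 11373 = 272952.
Difference = 11373 frames; B is behind A.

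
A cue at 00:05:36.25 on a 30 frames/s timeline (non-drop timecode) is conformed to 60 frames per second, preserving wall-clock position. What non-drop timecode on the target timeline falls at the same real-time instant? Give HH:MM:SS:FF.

Source frame index: (0×3600 + 5×60 + 36) × 30 + 25 = 10105.
Real time: 10105 / (30) = 2021/6 s.
Target frame: (2021/6) × (60) = 20210.
At 60 labels/s: frame 20210 → 00:05:36:50.

00:05:36:50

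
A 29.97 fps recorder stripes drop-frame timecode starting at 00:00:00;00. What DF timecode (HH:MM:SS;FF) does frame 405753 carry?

Each 10-minute DF block holds 10 × 60 × 30 − 9 × 2 = 17982 frames. 405753 ÷ 17982 → 22 full blocks, remainder 10149.
Within the partial block the first minute is 1800 frames and each further minute 1798, so 5 further minute boundaries passed. Total skipped labels = 18 × 22 + 2 × 5 = 406.
Non-drop label index = 405753 + 406 = 406159; at 30 labels/s that is 03:45:38:19, i.e. DF 03:45:38;19.

03:45:38;19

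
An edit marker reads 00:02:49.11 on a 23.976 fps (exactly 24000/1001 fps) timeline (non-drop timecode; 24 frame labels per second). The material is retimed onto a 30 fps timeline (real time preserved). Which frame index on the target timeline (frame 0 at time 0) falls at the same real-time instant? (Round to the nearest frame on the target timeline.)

frame 5089

Source frame index: (0×3600 + 2×60 + 49) × 24 + 11 = 4067.
Real time: 4067 / (24000/1001) = 4071067/24000 s.
Target frame: (4071067/24000) × (30) = 4071067/800 ≈ 5088.834 → 5089.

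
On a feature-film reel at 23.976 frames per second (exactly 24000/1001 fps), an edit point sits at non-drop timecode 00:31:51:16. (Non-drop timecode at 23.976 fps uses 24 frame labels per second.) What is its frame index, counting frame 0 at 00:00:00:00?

45880

Total seconds to the label: (0 × 3600 + 31 × 60 + 51) = 1911.
Frame index = 1911 × 24 + 16 = 45880.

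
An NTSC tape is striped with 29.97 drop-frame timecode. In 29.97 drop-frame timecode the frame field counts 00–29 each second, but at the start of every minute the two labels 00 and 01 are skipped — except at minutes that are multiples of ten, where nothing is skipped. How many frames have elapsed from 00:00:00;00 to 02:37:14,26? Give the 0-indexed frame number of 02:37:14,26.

Complete 10-minute blocks: 15, each 17982 frames → 269730.
Remaining 7 whole minutes in the current block: 1800 + 6 × 1798 = 12588 frames.
Within the current minute: 14 × 30 + 26 − 2 = 444 (labels ;00/;01 skipped at this minute). Total = 269730 + 12588 + 444 = 282762.

282762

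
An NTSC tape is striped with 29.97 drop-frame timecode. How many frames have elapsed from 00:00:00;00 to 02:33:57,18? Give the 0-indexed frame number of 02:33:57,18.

276852

Complete 10-minute blocks: 15, each 17982 frames → 269730.
Remaining 3 whole minutes in the current block: 1800 + 2 × 1798 = 5396 frames.
Within the current minute: 57 × 30 + 18 − 2 = 1726 (labels ;00/;01 skipped at this minute). Total = 269730 + 5396 + 1726 = 276852.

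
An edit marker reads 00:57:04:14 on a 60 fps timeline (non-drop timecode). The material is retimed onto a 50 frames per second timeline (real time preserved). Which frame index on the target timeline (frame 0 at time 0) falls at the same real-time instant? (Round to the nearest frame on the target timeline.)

Source frame index: (0×3600 + 57×60 + 4) × 60 + 14 = 205454.
Real time: 205454 / (60) = 102727/30 s.
Target frame: (102727/30) × (50) = 513635/3 ≈ 171211.667 → 171212.

frame 171212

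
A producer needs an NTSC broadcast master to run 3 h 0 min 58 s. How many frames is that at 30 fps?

3 h 0 min 58 s = 10858 s.
Frames = 10858 × 30 = 325740.

325740 frames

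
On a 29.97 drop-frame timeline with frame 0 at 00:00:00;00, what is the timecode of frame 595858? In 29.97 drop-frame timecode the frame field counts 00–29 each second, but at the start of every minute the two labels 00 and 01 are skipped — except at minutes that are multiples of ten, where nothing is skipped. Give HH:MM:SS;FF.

05:31:21;24

Ten DF minutes hold 17982 frames, so frame 595858 lies in block 33 (frames 593406–611387) with 2452 frames into that block.
The block's first minute is 1800 frames and the rest 1798 each; 2452 frames reaches minute 1, so 33 × 18 + 1 × 2 = 596 labels have been skipped so far.
Adding those back, label number 595858 + 596 = 596454 at 30 labels/s is 19881 s + 24 f = 5 h 31 min 21 s frame 24, i.e. 05:31:21;24.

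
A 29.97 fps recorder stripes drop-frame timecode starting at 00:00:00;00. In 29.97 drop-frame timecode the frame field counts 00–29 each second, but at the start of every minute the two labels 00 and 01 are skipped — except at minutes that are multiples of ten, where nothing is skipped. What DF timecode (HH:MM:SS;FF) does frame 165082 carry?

Ten DF minutes hold 17982 frames, so frame 165082 lies in block 9 (frames 161838–179819) with 3244 frames into that block.
The block's first minute is 1800 frames and the rest 1798 each; 3244 frames reaches minute 1, so 9 × 18 + 1 × 2 = 164 labels have been skipped so far.
Adding those back, label number 165082 + 164 = 165246 at 30 labels/s is 5508 s + 6 f = 1 h 31 min 48 s frame 6, i.e. 01:31:48;06.

01:31:48;06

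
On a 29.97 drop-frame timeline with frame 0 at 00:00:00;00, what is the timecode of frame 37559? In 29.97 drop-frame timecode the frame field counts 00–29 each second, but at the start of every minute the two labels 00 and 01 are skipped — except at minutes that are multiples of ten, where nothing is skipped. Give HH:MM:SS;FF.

Ten DF minutes hold 17982 frames, so frame 37559 lies in block 2 (frames 35964–53945) with 1595 frames into that block.
The block's first minute is 1800 frames and the rest 1798 each; 1595 frames reaches minute 0, so 2 × 18 + 0 × 2 = 36 labels have been skipped so far.
Adding those back, label number 37559 + 36 = 37595 at 30 labels/s is 1253 s + 5 f = 0 h 20 min 53 s frame 5, i.e. 00:20:53;05.

00:20:53;05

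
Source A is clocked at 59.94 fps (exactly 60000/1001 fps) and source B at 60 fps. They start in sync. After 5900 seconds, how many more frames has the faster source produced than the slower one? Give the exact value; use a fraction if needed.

A emits 60000/1001 × 5900 = 354000000/1001 frames; B emits 60 × 5900 = 354000.
Difference = 354000/1001 frames (≈ 353.6464); B is ahead of A.

354000/1001 frames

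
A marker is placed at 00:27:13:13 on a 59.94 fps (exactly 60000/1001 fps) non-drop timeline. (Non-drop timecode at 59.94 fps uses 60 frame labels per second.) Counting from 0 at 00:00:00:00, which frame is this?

Total seconds to the label: (0 × 3600 + 27 × 60 + 13) = 1633.
Frame index = 1633 × 60 + 13 = 97993.

97993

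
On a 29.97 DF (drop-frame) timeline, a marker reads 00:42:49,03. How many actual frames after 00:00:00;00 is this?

As if non-drop at 30 labels/s: (0 × 3600 + 42 × 60 + 49) × 30 + 3 = 77073.
Minute boundaries passed: 42; those not divisible by 10: 42 − 4 = 38; dropped labels = 2 × 38 = 76.
Actual frame index = 77073 − 76 = 76997.

76997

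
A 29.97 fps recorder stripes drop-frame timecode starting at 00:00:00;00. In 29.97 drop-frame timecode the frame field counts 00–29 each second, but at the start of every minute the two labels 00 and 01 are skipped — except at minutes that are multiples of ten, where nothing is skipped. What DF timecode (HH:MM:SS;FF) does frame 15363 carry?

00:08:32;19

Each 10-minute DF block holds 10 × 60 × 30 − 9 × 2 = 17982 frames. 15363 ÷ 17982 → 0 full blocks, remainder 15363.
Within the partial block the first minute is 1800 frames and each further minute 1798, so 8 further minute boundaries passed. Total skipped labels = 18 × 0 + 2 × 8 = 16.
Non-drop label index = 15363 + 16 = 15379; at 30 labels/s that is 00:08:32:19, i.e. DF 00:08:32;19.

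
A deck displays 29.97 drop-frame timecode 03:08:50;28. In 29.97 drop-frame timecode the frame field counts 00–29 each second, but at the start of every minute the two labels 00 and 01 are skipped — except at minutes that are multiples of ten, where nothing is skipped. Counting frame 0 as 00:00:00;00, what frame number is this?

As if non-drop at 30 labels/s: (3 × 3600 + 8 × 60 + 50) × 30 + 28 = 339928.
Minute boundaries passed: 188; those not divisible by 10: 188 − 18 = 170; dropped labels = 2 × 170 = 340.
Actual frame index = 339928 − 340 = 339588.

339588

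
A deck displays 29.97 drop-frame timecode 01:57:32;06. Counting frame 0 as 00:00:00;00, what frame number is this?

211354

As if non-drop at 30 labels/s: (1 × 3600 + 57 × 60 + 32) × 30 + 6 = 211566.
Minute boundaries passed: 117; those not divisible by 10: 117 − 11 = 106; dropped labels = 2 × 106 = 212.
Actual frame index = 211566 − 212 = 211354.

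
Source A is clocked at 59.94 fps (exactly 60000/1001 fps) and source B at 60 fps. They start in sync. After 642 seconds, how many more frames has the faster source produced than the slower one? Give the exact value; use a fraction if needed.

38520/1001 frames

A emits 60000/1001 × 642 = 38520000/1001 frames; B emits 60 × 642 = 38520.
Difference = 38520/1001 frames (≈ 38.4815); B is ahead of A.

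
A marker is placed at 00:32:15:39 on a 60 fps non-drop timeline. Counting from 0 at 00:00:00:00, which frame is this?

Total seconds to the label: (0 × 3600 + 32 × 60 + 15) = 1935.
Frame index = 1935 × 60 + 39 = 116139.

frame 116139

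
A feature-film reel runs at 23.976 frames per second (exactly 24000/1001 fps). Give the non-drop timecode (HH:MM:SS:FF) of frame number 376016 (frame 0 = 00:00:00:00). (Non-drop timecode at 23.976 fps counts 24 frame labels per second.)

376016 ÷ 24 = 15667 full seconds, remainder 8 frames.
15667 s = 4 h 21 min 7 s.
Timecode: 04:21:07:08.

04:21:07:08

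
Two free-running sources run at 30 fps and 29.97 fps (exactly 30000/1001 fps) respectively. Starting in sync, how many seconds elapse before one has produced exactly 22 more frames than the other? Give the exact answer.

The gap grows by |30000/1001 − 30| = 30/1001 frames per second.
Time for a 22-frame gap: 22 ÷ (30/1001) = 11011/15 s.

11011/15 seconds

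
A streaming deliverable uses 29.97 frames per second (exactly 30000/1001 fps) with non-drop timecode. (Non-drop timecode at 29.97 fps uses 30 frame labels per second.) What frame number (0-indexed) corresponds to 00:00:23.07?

Total seconds to the label: (0 × 3600 + 0 × 60 + 23) = 23.
Frame index = 23 × 30 + 7 = 697.

frame 697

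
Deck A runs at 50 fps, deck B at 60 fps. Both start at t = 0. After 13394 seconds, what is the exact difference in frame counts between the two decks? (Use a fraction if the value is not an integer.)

133940 frames

A emits 50 × 13394 = 669700 frames; B emits 60 × 13394 = 803640.
Difference = 133940 frames; B is ahead of A.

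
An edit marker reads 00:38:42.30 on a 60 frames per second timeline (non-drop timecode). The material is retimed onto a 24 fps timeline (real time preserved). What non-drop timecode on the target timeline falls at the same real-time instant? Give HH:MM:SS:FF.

00:38:42:12

Source frame index: (0×3600 + 38×60 + 42) × 60 + 30 = 139350.
Real time: 139350 / (60) = 4645/2 s.
Target frame: (4645/2) × (24) = 55740.
At 24 labels/s: frame 55740 → 00:38:42:12.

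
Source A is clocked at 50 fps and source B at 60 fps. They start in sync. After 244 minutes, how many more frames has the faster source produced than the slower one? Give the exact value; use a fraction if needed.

146400 frames

244 min = 14640 s.
A emits 50 × 14640 = 732000 frames; B emits 60 × 14640 = 878400.
Difference = 146400 frames; B is ahead of A.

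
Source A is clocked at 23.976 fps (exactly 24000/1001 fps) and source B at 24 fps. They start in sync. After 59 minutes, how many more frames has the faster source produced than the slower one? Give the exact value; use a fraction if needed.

59 min = 3540 s.
A emits 24000/1001 × 3540 = 84960000/1001 frames; B emits 24 × 3540 = 84960.
Difference = 84960/1001 frames (≈ 84.8751); B is ahead of A.

84960/1001 frames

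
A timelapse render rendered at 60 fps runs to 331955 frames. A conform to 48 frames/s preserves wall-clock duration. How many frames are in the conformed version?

265564 frames

Target frames = source frames × (target rate / source rate) = 331955 × (48)/(60) = 331955 × 4/5 = 265564.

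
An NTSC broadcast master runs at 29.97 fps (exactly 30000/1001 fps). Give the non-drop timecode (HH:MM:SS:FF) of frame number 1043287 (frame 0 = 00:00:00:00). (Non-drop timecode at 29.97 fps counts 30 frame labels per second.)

1043287 ÷ 30 = 34776 full seconds, remainder 7 frames.
34776 s = 9 h 39 min 36 s.
Timecode: 09:39:36:07.

09:39:36:07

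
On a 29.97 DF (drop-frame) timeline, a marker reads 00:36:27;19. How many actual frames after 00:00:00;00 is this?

65563

Complete 10-minute blocks: 3, each 17982 frames → 53946.
Remaining 6 whole minutes in the current block: 1800 + 5 × 1798 = 10790 frames.
Within the current minute: 27 × 30 + 19 − 2 = 827 (labels ;00/;01 skipped at this minute). Total = 53946 + 10790 + 827 = 65563.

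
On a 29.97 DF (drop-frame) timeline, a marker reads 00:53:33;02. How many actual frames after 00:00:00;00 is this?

96296

As if non-drop at 30 labels/s: (0 × 3600 + 53 × 60 + 33) × 30 + 2 = 96392.
Minute boundaries passed: 53; those not divisible by 10: 53 − 5 = 48; dropped labels = 2 × 48 = 96.
Actual frame index = 96392 − 96 = 96296.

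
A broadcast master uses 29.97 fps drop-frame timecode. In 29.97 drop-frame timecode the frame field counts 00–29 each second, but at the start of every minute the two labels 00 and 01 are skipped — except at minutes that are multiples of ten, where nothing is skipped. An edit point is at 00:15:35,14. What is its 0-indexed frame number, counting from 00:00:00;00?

28036

Complete 10-minute blocks: 1, each 17982 frames → 17982.
Remaining 5 whole minutes in the current block: 1800 + 4 × 1798 = 8992 frames.
Within the current minute: 35 × 30 + 14 − 2 = 1062 (labels ;00/;01 skipped at this minute). Total = 17982 + 8992 + 1062 = 28036.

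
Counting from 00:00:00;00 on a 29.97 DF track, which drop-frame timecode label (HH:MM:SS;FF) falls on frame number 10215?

00:05:40;25

Ten DF minutes hold 17982 frames, so frame 10215 lies in block 0 (frames 0–17981) with 10215 frames into that block.
The block's first minute is 1800 frames and the rest 1798 each; 10215 frames reaches minute 5, so 0 × 18 + 5 × 2 = 10 labels have been skipped so far.
Adding those back, label number 10215 + 10 = 10225 at 30 labels/s is 340 s + 25 f = 0 h 5 min 40 s frame 25, i.e. 00:05:40;25.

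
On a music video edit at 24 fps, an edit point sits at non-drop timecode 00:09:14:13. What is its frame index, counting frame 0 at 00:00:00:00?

frame 13309

Total seconds to the label: (0 × 3600 + 9 × 60 + 14) = 554.
Frame index = 554 × 24 + 13 = 13309.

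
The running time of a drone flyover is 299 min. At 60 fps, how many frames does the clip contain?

1076400 frames

299 min = 17940 s.
Frames = 17940 × 60 = 1076400.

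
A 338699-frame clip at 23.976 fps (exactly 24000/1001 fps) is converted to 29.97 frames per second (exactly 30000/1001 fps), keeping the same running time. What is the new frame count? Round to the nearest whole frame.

423374 frames

Frames at target rate = 338699 × (30000/1001) / (24000/1001) = 1693495/4 ≈ 423373.750.
Nearest whole frame: 423374.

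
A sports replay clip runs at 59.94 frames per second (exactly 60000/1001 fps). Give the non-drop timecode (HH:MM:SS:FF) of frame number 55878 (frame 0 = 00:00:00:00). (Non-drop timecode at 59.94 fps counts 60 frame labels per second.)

00:15:31:18

55878 ÷ 60 = 931 full seconds, remainder 18 frames.
931 s = 0 h 15 min 31 s.
Timecode: 00:15:31:18.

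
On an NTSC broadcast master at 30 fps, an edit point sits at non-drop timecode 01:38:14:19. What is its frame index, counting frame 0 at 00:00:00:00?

frame 176839

Total seconds to the label: (1 × 3600 + 38 × 60 + 14) = 5894.
Frame index = 5894 × 30 + 19 = 176839.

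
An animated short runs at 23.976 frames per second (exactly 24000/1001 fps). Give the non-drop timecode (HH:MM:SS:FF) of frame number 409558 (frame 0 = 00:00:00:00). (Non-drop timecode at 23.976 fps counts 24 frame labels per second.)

04:44:24:22

409558 ÷ 24 = 17064 full seconds, remainder 22 frames.
17064 s = 4 h 44 min 24 s.
Timecode: 04:44:24:22.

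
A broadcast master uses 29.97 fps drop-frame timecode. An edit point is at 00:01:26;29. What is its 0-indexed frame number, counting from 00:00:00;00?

As if non-drop at 30 labels/s: (0 × 3600 + 1 × 60 + 26) × 30 + 29 = 2609.
Minute boundaries passed: 1; those not divisible by 10: 1 − 0 = 1; dropped labels = 2 × 1 = 2.
Actual frame index = 2609 − 2 = 2607.

2607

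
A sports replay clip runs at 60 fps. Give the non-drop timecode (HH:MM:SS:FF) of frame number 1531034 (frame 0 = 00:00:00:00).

1531034 ÷ 60 = 25517 full seconds, remainder 14 frames.
25517 s = 7 h 5 min 17 s.
Timecode: 07:05:17:14.

07:05:17:14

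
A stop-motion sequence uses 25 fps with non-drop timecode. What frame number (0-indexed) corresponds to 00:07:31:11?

11286

Total seconds to the label: (0 × 3600 + 7 × 60 + 31) = 451.
Frame index = 451 × 25 + 11 = 11286.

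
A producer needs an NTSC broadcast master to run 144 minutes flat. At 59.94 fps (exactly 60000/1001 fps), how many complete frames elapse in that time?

517882 frames

144 min = 8640 s.
Frames = 8640 × 60000/1001 = 518400000/1001 ≈ 517882.1179.
Complete frames: 517882.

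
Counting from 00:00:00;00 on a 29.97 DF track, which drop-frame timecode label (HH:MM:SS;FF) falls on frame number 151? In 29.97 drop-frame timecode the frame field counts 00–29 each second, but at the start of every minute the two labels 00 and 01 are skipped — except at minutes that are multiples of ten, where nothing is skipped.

00:00:05;01

Ten DF minutes hold 17982 frames, so frame 151 lies in block 0 (frames 0–17981) with 151 frames into that block.
The block's first minute is 1800 frames and the rest 1798 each; 151 frames reaches minute 0, so 0 × 18 + 0 × 2 = 0 labels have been skipped so far.
Adding those back, label number 151 + 0 = 151 at 30 labels/s is 5 s + 1 f = 0 h 0 min 5 s frame 1, i.e. 00:00:05;01.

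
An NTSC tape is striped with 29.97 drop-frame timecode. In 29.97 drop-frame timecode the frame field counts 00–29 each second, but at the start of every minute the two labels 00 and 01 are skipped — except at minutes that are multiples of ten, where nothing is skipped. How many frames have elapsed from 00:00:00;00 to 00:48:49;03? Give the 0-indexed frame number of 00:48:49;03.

87785

Complete 10-minute blocks: 4, each 17982 frames → 71928.
Remaining 8 whole minutes in the current block: 1800 + 7 × 1798 = 14386 frames.
Within the current minute: 49 × 30 + 3 − 2 = 1471 (labels ;00/;01 skipped at this minute). Total = 71928 + 14386 + 1471 = 87785.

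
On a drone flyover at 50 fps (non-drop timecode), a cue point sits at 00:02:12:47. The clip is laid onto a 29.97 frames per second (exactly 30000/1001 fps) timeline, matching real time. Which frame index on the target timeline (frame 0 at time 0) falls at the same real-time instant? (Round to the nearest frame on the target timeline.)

Source frame index: (0×3600 + 2×60 + 12) × 50 + 47 = 6647.
Real time: 6647 / (50) = 6647/50 s.
Target frame: (6647/50) × (30000/1001) = 3988200/1001 ≈ 3984.216 → 3984.

frame 3984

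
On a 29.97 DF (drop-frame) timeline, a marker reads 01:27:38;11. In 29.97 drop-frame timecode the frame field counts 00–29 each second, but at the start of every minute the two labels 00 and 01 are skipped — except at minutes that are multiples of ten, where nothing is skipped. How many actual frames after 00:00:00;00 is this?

157593

Complete 10-minute blocks: 8, each 17982 frames → 143856.
Remaining 7 whole minutes in the current block: 1800 + 6 × 1798 = 12588 frames.
Within the current minute: 38 × 30 + 11 − 2 = 1149 (labels ;00/;01 skipped at this minute). Total = 143856 + 12588 + 1149 = 157593.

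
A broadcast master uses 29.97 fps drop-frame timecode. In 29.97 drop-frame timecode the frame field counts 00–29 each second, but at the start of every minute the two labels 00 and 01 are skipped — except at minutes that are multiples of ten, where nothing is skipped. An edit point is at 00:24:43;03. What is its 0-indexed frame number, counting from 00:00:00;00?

As if non-drop at 30 labels/s: (0 × 3600 + 24 × 60 + 43) × 30 + 3 = 44493.
Minute boundaries passed: 24; those not divisible by 10: 24 − 2 = 22; dropped labels = 2 × 22 = 44.
Actual frame index = 44493 − 44 = 44449.

44449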